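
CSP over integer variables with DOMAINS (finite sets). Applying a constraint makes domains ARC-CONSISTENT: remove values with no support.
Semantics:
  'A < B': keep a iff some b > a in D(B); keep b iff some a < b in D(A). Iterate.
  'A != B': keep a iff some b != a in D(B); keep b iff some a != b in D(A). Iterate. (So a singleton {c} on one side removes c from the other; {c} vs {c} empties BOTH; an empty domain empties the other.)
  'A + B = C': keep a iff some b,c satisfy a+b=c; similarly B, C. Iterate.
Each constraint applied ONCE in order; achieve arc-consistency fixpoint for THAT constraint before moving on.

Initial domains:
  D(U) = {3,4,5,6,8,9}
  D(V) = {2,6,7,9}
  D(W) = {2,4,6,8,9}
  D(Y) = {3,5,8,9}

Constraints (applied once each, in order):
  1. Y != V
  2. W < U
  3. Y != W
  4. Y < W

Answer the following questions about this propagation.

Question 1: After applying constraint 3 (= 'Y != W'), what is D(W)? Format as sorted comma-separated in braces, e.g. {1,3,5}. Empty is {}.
Constraint 1 (Y != V) on D(Y)={3,5,8,9} D(V)={2,6,7,9}: no change
Constraint 2 (W < U) on D(W)={2,4,6,8,9} D(U)={3,4,5,6,8,9}: W {2,4,6,8,9}->{2,4,6,8}
Constraint 3 (Y != W) on D(Y)={3,5,8,9} D(W)={2,4,6,8}: no change
So after constraint 3: D(W) = {2,4,6,8}

Answer: {2,4,6,8}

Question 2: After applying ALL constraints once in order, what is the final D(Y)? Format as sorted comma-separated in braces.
Constraint 1 (Y != V) on D(Y)={3,5,8,9} D(V)={2,6,7,9}: no change
Constraint 2 (W < U) on D(W)={2,4,6,8,9} D(U)={3,4,5,6,8,9}: W {2,4,6,8,9}->{2,4,6,8}
Constraint 3 (Y != W) on D(Y)={3,5,8,9} D(W)={2,4,6,8}: no change
Constraint 4 (Y < W) on D(Y)={3,5,8,9} D(W)={2,4,6,8}: Y {3,5,8,9}->{3,5}; W {2,4,6,8}->{4,6,8}
So after all 4 constraints: D(Y) = {3,5}

Answer: {3,5}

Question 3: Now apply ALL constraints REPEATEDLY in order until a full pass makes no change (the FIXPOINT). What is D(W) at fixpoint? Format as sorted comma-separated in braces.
pass 0 (initial): D(W)={2,4,6,8,9}
pass 1: W {2,4,6,8,9}->{4,6,8}; Y {3,5,8,9}->{3,5}
pass 2: U {3,4,5,6,8,9}->{5,6,8,9}
pass 3: no change
Fixpoint after 3 passes: D(W) = {4,6,8}

Answer: {4,6,8}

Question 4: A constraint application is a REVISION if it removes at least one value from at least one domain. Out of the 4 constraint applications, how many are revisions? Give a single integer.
Constraint 1 (Y != V) on D(Y)={3,5,8,9} D(V)={2,6,7,9}: no change => not a revision
Constraint 2 (W < U) on D(W)={2,4,6,8,9} D(U)={3,4,5,6,8,9}: W {2,4,6,8,9}->{2,4,6,8} => REVISION
Constraint 3 (Y != W) on D(Y)={3,5,8,9} D(W)={2,4,6,8}: no change => not a revision
Constraint 4 (Y < W) on D(Y)={3,5,8,9} D(W)={2,4,6,8}: Y {3,5,8,9}->{3,5}; W {2,4,6,8}->{4,6,8} => REVISION
Total revisions = 2

Answer: 2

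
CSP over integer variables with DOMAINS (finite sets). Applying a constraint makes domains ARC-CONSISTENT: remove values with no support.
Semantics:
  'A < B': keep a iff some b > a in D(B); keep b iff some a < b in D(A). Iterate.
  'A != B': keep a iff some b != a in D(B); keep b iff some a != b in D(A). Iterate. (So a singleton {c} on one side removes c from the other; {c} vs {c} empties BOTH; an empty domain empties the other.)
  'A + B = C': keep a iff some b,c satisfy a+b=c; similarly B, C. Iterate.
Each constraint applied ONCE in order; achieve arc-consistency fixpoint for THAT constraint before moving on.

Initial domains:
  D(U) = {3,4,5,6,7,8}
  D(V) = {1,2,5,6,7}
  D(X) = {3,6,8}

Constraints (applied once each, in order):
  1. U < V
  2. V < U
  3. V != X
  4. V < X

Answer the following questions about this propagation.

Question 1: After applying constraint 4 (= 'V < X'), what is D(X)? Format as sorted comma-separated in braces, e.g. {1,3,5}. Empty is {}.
Constraint 1 (U < V) on D(U)={3,4,5,6,7,8} D(V)={1,2,5,6,7}: U {3,4,5,6,7,8}->{3,4,5,6}; V {1,2,5,6,7}->{5,6,7}
Constraint 2 (V < U) on D(V)={5,6,7} D(U)={3,4,5,6}: V {5,6,7}->{5}; U {3,4,5,6}->{6}
Constraint 3 (V != X) on D(V)={5} D(X)={3,6,8}: no change
Constraint 4 (V < X) on D(V)={5} D(X)={3,6,8}: X {3,6,8}->{6,8}
So after constraint 4: D(X) = {6,8}

Answer: {6,8}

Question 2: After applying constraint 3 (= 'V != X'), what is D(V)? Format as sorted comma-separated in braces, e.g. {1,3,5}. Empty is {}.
Constraint 1 (U < V) on D(U)={3,4,5,6,7,8} D(V)={1,2,5,6,7}: U {3,4,5,6,7,8}->{3,4,5,6}; V {1,2,5,6,7}->{5,6,7}
Constraint 2 (V < U) on D(V)={5,6,7} D(U)={3,4,5,6}: V {5,6,7}->{5}; U {3,4,5,6}->{6}
Constraint 3 (V != X) on D(V)={5} D(X)={3,6,8}: no change
So after constraint 3: D(V) = {5}

Answer: {5}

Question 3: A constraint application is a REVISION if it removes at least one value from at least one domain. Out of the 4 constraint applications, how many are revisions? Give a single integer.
Constraint 1 (U < V) on D(U)={3,4,5,6,7,8} D(V)={1,2,5,6,7}: U {3,4,5,6,7,8}->{3,4,5,6}; V {1,2,5,6,7}->{5,6,7} => REVISION
Constraint 2 (V < U) on D(V)={5,6,7} D(U)={3,4,5,6}: V {5,6,7}->{5}; U {3,4,5,6}->{6} => REVISION
Constraint 3 (V != X) on D(V)={5} D(X)={3,6,8}: no change => not a revision
Constraint 4 (V < X) on D(V)={5} D(X)={3,6,8}: X {3,6,8}->{6,8} => REVISION
Total revisions = 3

Answer: 3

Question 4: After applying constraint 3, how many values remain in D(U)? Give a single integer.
Constraint 1 (U < V) on D(U)={3,4,5,6,7,8} D(V)={1,2,5,6,7}: U {3,4,5,6,7,8}->{3,4,5,6}; V {1,2,5,6,7}->{5,6,7}
Constraint 2 (V < U) on D(V)={5,6,7} D(U)={3,4,5,6}: V {5,6,7}->{5}; U {3,4,5,6}->{6}
Constraint 3 (V != X) on D(V)={5} D(X)={3,6,8}: no change
So after constraint 3: D(U)={6}, size = 1

Answer: 1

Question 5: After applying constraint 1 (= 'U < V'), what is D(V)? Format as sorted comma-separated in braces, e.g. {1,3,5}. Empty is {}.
Constraint 1 (U < V) on D(U)={3,4,5,6,7,8} D(V)={1,2,5,6,7}: U {3,4,5,6,7,8}->{3,4,5,6}; V {1,2,5,6,7}->{5,6,7}
So after constraint 1: D(V) = {5,6,7}

Answer: {5,6,7}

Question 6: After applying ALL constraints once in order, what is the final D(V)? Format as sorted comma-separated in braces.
Answer: {5}

Derivation:
Constraint 1 (U < V) on D(U)={3,4,5,6,7,8} D(V)={1,2,5,6,7}: U {3,4,5,6,7,8}->{3,4,5,6}; V {1,2,5,6,7}->{5,6,7}
Constraint 2 (V < U) on D(V)={5,6,7} D(U)={3,4,5,6}: V {5,6,7}->{5}; U {3,4,5,6}->{6}
Constraint 3 (V != X) on D(V)={5} D(X)={3,6,8}: no change
Constraint 4 (V < X) on D(V)={5} D(X)={3,6,8}: X {3,6,8}->{6,8}
So after all 4 constraints: D(V) = {5}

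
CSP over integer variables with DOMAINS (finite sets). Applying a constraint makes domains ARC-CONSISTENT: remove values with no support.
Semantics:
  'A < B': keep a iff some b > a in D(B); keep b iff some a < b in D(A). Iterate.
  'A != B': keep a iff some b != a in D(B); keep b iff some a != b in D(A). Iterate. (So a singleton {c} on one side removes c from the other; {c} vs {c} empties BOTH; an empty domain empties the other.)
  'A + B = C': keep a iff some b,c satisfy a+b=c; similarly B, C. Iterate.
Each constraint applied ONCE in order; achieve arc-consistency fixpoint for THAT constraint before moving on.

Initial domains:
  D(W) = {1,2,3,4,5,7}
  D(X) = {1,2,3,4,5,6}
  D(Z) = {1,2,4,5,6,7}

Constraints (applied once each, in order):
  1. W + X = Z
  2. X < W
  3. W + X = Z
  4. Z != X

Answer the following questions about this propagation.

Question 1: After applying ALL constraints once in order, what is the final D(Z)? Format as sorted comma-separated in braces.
Answer: {4,5,6,7}

Derivation:
Constraint 1 (W + X = Z) on D(W)={1,2,3,4,5,7} D(X)={1,2,3,4,5,6} D(Z)={1,2,4,5,6,7}: W {1,2,3,4,5,7}->{1,2,3,4,5}; Z {1,2,4,5,6,7}->{2,4,5,6,7}
Constraint 2 (X < W) on D(X)={1,2,3,4,5,6} D(W)={1,2,3,4,5}: X {1,2,3,4,5,6}->{1,2,3,4}; W {1,2,3,4,5}->{2,3,4,5}
Constraint 3 (W + X = Z) on D(W)={2,3,4,5} D(X)={1,2,3,4} D(Z)={2,4,5,6,7}: Z {2,4,5,6,7}->{4,5,6,7}
Constraint 4 (Z != X) on D(Z)={4,5,6,7} D(X)={1,2,3,4}: no change
So after all 4 constraints: D(Z) = {4,5,6,7}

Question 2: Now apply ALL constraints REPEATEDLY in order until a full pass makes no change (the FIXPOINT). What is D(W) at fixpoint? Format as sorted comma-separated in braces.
pass 0 (initial): D(W)={1,2,3,4,5,7}
pass 1: W {1,2,3,4,5,7}->{2,3,4,5}; X {1,2,3,4,5,6}->{1,2,3,4}; Z {1,2,4,5,6,7}->{4,5,6,7}
pass 2: no change
Fixpoint after 2 passes: D(W) = {2,3,4,5}

Answer: {2,3,4,5}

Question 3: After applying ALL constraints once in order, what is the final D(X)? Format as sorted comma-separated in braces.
Constraint 1 (W + X = Z) on D(W)={1,2,3,4,5,7} D(X)={1,2,3,4,5,6} D(Z)={1,2,4,5,6,7}: W {1,2,3,4,5,7}->{1,2,3,4,5}; Z {1,2,4,5,6,7}->{2,4,5,6,7}
Constraint 2 (X < W) on D(X)={1,2,3,4,5,6} D(W)={1,2,3,4,5}: X {1,2,3,4,5,6}->{1,2,3,4}; W {1,2,3,4,5}->{2,3,4,5}
Constraint 3 (W + X = Z) on D(W)={2,3,4,5} D(X)={1,2,3,4} D(Z)={2,4,5,6,7}: Z {2,4,5,6,7}->{4,5,6,7}
Constraint 4 (Z != X) on D(Z)={4,5,6,7} D(X)={1,2,3,4}: no change
So after all 4 constraints: D(X) = {1,2,3,4}

Answer: {1,2,3,4}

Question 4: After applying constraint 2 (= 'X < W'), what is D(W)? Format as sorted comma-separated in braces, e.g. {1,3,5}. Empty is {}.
Answer: {2,3,4,5}

Derivation:
Constraint 1 (W + X = Z) on D(W)={1,2,3,4,5,7} D(X)={1,2,3,4,5,6} D(Z)={1,2,4,5,6,7}: W {1,2,3,4,5,7}->{1,2,3,4,5}; Z {1,2,4,5,6,7}->{2,4,5,6,7}
Constraint 2 (X < W) on D(X)={1,2,3,4,5,6} D(W)={1,2,3,4,5}: X {1,2,3,4,5,6}->{1,2,3,4}; W {1,2,3,4,5}->{2,3,4,5}
So after constraint 2: D(W) = {2,3,4,5}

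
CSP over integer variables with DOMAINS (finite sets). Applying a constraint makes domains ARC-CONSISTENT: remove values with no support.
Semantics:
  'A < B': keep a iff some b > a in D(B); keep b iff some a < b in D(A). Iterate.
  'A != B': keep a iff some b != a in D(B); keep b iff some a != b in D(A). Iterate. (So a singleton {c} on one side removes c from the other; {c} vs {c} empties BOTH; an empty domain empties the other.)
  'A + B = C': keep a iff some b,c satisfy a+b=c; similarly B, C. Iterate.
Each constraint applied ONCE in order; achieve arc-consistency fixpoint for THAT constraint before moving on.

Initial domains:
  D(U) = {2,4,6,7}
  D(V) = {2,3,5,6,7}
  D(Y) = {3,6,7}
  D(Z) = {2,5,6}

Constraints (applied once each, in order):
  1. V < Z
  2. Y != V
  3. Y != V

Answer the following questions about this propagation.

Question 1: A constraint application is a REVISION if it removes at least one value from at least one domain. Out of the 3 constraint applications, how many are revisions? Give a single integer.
Constraint 1 (V < Z) on D(V)={2,3,5,6,7} D(Z)={2,5,6}: V {2,3,5,6,7}->{2,3,5}; Z {2,5,6}->{5,6} => REVISION
Constraint 2 (Y != V) on D(Y)={3,6,7} D(V)={2,3,5}: no change => not a revision
Constraint 3 (Y != V) on D(Y)={3,6,7} D(V)={2,3,5}: no change => not a revision
Total revisions = 1

Answer: 1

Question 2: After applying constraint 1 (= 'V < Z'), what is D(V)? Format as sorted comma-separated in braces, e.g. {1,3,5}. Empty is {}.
Constraint 1 (V < Z) on D(V)={2,3,5,6,7} D(Z)={2,5,6}: V {2,3,5,6,7}->{2,3,5}; Z {2,5,6}->{5,6}
So after constraint 1: D(V) = {2,3,5}

Answer: {2,3,5}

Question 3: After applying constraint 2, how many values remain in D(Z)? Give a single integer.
Answer: 2

Derivation:
Constraint 1 (V < Z) on D(V)={2,3,5,6,7} D(Z)={2,5,6}: V {2,3,5,6,7}->{2,3,5}; Z {2,5,6}->{5,6}
Constraint 2 (Y != V) on D(Y)={3,6,7} D(V)={2,3,5}: no change
So after constraint 2: D(Z)={5,6}, size = 2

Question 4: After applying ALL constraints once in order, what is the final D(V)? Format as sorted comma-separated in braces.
Answer: {2,3,5}

Derivation:
Constraint 1 (V < Z) on D(V)={2,3,5,6,7} D(Z)={2,5,6}: V {2,3,5,6,7}->{2,3,5}; Z {2,5,6}->{5,6}
Constraint 2 (Y != V) on D(Y)={3,6,7} D(V)={2,3,5}: no change
Constraint 3 (Y != V) on D(Y)={3,6,7} D(V)={2,3,5}: no change
So after all 3 constraints: D(V) = {2,3,5}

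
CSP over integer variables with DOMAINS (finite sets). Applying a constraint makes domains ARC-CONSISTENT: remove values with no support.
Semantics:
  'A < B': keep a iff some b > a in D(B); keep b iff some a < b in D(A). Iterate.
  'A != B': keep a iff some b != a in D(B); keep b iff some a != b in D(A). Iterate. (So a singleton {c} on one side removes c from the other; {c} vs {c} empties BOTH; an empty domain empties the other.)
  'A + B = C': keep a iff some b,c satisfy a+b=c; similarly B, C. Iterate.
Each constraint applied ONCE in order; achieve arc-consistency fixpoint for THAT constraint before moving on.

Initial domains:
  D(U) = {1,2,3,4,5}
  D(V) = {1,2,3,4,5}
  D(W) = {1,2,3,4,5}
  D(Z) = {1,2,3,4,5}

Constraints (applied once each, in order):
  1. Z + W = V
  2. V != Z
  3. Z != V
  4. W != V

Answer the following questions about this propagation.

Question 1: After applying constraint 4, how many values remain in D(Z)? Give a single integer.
Constraint 1 (Z + W = V) on D(Z)={1,2,3,4,5} D(W)={1,2,3,4,5} D(V)={1,2,3,4,5}: Z {1,2,3,4,5}->{1,2,3,4}; W {1,2,3,4,5}->{1,2,3,4}; V {1,2,3,4,5}->{2,3,4,5}
Constraint 2 (V != Z) on D(V)={2,3,4,5} D(Z)={1,2,3,4}: no change
Constraint 3 (Z != V) on D(Z)={1,2,3,4} D(V)={2,3,4,5}: no change
Constraint 4 (W != V) on D(W)={1,2,3,4} D(V)={2,3,4,5}: no change
So after constraint 4: D(Z)={1,2,3,4}, size = 4

Answer: 4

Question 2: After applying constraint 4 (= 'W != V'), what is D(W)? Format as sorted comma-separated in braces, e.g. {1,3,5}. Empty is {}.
Constraint 1 (Z + W = V) on D(Z)={1,2,3,4,5} D(W)={1,2,3,4,5} D(V)={1,2,3,4,5}: Z {1,2,3,4,5}->{1,2,3,4}; W {1,2,3,4,5}->{1,2,3,4}; V {1,2,3,4,5}->{2,3,4,5}
Constraint 2 (V != Z) on D(V)={2,3,4,5} D(Z)={1,2,3,4}: no change
Constraint 3 (Z != V) on D(Z)={1,2,3,4} D(V)={2,3,4,5}: no change
Constraint 4 (W != V) on D(W)={1,2,3,4} D(V)={2,3,4,5}: no change
So after constraint 4: D(W) = {1,2,3,4}

Answer: {1,2,3,4}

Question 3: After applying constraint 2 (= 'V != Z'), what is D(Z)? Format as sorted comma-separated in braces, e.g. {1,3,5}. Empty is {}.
Answer: {1,2,3,4}

Derivation:
Constraint 1 (Z + W = V) on D(Z)={1,2,3,4,5} D(W)={1,2,3,4,5} D(V)={1,2,3,4,5}: Z {1,2,3,4,5}->{1,2,3,4}; W {1,2,3,4,5}->{1,2,3,4}; V {1,2,3,4,5}->{2,3,4,5}
Constraint 2 (V != Z) on D(V)={2,3,4,5} D(Z)={1,2,3,4}: no change
So after constraint 2: D(Z) = {1,2,3,4}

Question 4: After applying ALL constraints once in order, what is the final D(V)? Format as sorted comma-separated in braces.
Answer: {2,3,4,5}

Derivation:
Constraint 1 (Z + W = V) on D(Z)={1,2,3,4,5} D(W)={1,2,3,4,5} D(V)={1,2,3,4,5}: Z {1,2,3,4,5}->{1,2,3,4}; W {1,2,3,4,5}->{1,2,3,4}; V {1,2,3,4,5}->{2,3,4,5}
Constraint 2 (V != Z) on D(V)={2,3,4,5} D(Z)={1,2,3,4}: no change
Constraint 3 (Z != V) on D(Z)={1,2,3,4} D(V)={2,3,4,5}: no change
Constraint 4 (W != V) on D(W)={1,2,3,4} D(V)={2,3,4,5}: no change
So after all 4 constraints: D(V) = {2,3,4,5}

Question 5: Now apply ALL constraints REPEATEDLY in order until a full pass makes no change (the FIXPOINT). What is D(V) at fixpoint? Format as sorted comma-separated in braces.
Answer: {2,3,4,5}

Derivation:
pass 0 (initial): D(V)={1,2,3,4,5}
pass 1: V {1,2,3,4,5}->{2,3,4,5}; W {1,2,3,4,5}->{1,2,3,4}; Z {1,2,3,4,5}->{1,2,3,4}
pass 2: no change
Fixpoint after 2 passes: D(V) = {2,3,4,5}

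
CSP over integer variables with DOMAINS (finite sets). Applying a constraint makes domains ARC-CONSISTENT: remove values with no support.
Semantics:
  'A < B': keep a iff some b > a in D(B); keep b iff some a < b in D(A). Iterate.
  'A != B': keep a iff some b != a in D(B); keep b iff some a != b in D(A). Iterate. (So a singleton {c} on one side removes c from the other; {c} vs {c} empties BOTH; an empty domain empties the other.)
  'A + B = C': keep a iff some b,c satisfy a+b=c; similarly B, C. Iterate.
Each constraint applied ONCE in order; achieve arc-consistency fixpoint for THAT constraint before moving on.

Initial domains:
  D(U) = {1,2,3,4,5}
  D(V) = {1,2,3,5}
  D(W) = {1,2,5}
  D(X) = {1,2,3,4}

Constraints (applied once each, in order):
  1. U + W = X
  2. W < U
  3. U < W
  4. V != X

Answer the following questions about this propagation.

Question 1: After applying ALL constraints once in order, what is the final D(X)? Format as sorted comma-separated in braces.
Constraint 1 (U + W = X) on D(U)={1,2,3,4,5} D(W)={1,2,5} D(X)={1,2,3,4}: U {1,2,3,4,5}->{1,2,3}; W {1,2,5}->{1,2}; X {1,2,3,4}->{2,3,4}
Constraint 2 (W < U) on D(W)={1,2} D(U)={1,2,3}: U {1,2,3}->{2,3}
Constraint 3 (U < W) on D(U)={2,3} D(W)={1,2}: U {2,3}->{}; W {1,2}->{}
Constraint 4 (V != X) on D(V)={1,2,3,5} D(X)={2,3,4}: no change
So after all 4 constraints: D(X) = {2,3,4}

Answer: {2,3,4}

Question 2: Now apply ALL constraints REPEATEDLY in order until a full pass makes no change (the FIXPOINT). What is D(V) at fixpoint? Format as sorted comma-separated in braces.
Answer: {}

Derivation:
pass 0 (initial): D(V)={1,2,3,5}
pass 1: U {1,2,3,4,5}->{}; W {1,2,5}->{}; X {1,2,3,4}->{2,3,4}
pass 2: V {1,2,3,5}->{}; X {2,3,4}->{}
pass 3: no change
Fixpoint after 3 passes: D(V) = {}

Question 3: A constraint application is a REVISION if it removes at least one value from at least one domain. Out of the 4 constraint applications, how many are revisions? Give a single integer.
Constraint 1 (U + W = X) on D(U)={1,2,3,4,5} D(W)={1,2,5} D(X)={1,2,3,4}: U {1,2,3,4,5}->{1,2,3}; W {1,2,5}->{1,2}; X {1,2,3,4}->{2,3,4} => REVISION
Constraint 2 (W < U) on D(W)={1,2} D(U)={1,2,3}: U {1,2,3}->{2,3} => REVISION
Constraint 3 (U < W) on D(U)={2,3} D(W)={1,2}: U {2,3}->{}; W {1,2}->{} => REVISION
Constraint 4 (V != X) on D(V)={1,2,3,5} D(X)={2,3,4}: no change => not a revision
Total revisions = 3

Answer: 3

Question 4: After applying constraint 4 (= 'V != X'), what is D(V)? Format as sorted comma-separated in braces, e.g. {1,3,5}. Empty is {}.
Constraint 1 (U + W = X) on D(U)={1,2,3,4,5} D(W)={1,2,5} D(X)={1,2,3,4}: U {1,2,3,4,5}->{1,2,3}; W {1,2,5}->{1,2}; X {1,2,3,4}->{2,3,4}
Constraint 2 (W < U) on D(W)={1,2} D(U)={1,2,3}: U {1,2,3}->{2,3}
Constraint 3 (U < W) on D(U)={2,3} D(W)={1,2}: U {2,3}->{}; W {1,2}->{}
Constraint 4 (V != X) on D(V)={1,2,3,5} D(X)={2,3,4}: no change
So after constraint 4: D(V) = {1,2,3,5}

Answer: {1,2,3,5}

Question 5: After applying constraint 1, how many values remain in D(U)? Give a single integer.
Constraint 1 (U + W = X) on D(U)={1,2,3,4,5} D(W)={1,2,5} D(X)={1,2,3,4}: U {1,2,3,4,5}->{1,2,3}; W {1,2,5}->{1,2}; X {1,2,3,4}->{2,3,4}
So after constraint 1: D(U)={1,2,3}, size = 3

Answer: 3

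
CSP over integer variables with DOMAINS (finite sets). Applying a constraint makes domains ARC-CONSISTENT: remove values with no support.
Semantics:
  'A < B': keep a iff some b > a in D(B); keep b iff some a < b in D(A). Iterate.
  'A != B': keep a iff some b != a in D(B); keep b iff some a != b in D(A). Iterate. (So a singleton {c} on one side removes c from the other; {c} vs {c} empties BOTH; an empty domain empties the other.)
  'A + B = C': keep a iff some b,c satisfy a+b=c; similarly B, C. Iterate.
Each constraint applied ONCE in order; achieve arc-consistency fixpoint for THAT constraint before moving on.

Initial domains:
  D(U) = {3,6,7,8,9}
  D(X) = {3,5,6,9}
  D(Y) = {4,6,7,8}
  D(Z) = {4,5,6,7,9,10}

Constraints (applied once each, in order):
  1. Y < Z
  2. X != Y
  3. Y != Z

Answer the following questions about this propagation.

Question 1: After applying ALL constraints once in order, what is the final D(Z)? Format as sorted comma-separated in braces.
Constraint 1 (Y < Z) on D(Y)={4,6,7,8} D(Z)={4,5,6,7,9,10}: Z {4,5,6,7,9,10}->{5,6,7,9,10}
Constraint 2 (X != Y) on D(X)={3,5,6,9} D(Y)={4,6,7,8}: no change
Constraint 3 (Y != Z) on D(Y)={4,6,7,8} D(Z)={5,6,7,9,10}: no change
So after all 3 constraints: D(Z) = {5,6,7,9,10}

Answer: {5,6,7,9,10}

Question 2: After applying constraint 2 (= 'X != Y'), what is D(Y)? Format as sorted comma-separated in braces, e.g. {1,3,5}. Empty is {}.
Answer: {4,6,7,8}

Derivation:
Constraint 1 (Y < Z) on D(Y)={4,6,7,8} D(Z)={4,5,6,7,9,10}: Z {4,5,6,7,9,10}->{5,6,7,9,10}
Constraint 2 (X != Y) on D(X)={3,5,6,9} D(Y)={4,6,7,8}: no change
So after constraint 2: D(Y) = {4,6,7,8}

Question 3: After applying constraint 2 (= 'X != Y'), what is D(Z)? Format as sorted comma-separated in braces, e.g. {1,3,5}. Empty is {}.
Answer: {5,6,7,9,10}

Derivation:
Constraint 1 (Y < Z) on D(Y)={4,6,7,8} D(Z)={4,5,6,7,9,10}: Z {4,5,6,7,9,10}->{5,6,7,9,10}
Constraint 2 (X != Y) on D(X)={3,5,6,9} D(Y)={4,6,7,8}: no change
So after constraint 2: D(Z) = {5,6,7,9,10}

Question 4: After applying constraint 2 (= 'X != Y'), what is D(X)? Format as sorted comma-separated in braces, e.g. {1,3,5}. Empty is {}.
Constraint 1 (Y < Z) on D(Y)={4,6,7,8} D(Z)={4,5,6,7,9,10}: Z {4,5,6,7,9,10}->{5,6,7,9,10}
Constraint 2 (X != Y) on D(X)={3,5,6,9} D(Y)={4,6,7,8}: no change
So after constraint 2: D(X) = {3,5,6,9}

Answer: {3,5,6,9}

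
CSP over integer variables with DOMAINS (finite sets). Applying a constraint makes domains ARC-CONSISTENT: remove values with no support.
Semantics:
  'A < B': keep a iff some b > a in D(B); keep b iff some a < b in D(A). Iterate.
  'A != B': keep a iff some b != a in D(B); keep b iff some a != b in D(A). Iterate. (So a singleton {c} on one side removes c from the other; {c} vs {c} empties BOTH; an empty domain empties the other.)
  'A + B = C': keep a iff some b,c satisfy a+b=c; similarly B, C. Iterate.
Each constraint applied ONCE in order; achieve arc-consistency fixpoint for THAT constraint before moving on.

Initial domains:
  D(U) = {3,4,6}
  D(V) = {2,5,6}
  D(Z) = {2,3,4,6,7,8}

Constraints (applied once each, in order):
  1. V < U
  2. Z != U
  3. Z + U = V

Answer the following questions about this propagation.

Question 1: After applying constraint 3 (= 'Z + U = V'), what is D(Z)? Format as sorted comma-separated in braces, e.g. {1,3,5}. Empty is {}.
Constraint 1 (V < U) on D(V)={2,5,6} D(U)={3,4,6}: V {2,5,6}->{2,5}
Constraint 2 (Z != U) on D(Z)={2,3,4,6,7,8} D(U)={3,4,6}: no change
Constraint 3 (Z + U = V) on D(Z)={2,3,4,6,7,8} D(U)={3,4,6} D(V)={2,5}: Z {2,3,4,6,7,8}->{2}; U {3,4,6}->{3}; V {2,5}->{5}
So after constraint 3: D(Z) = {2}

Answer: {2}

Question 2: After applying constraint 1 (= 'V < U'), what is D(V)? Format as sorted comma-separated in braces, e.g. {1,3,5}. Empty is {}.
Constraint 1 (V < U) on D(V)={2,5,6} D(U)={3,4,6}: V {2,5,6}->{2,5}
So after constraint 1: D(V) = {2,5}

Answer: {2,5}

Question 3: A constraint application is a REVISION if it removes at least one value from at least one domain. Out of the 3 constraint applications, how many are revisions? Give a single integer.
Constraint 1 (V < U) on D(V)={2,5,6} D(U)={3,4,6}: V {2,5,6}->{2,5} => REVISION
Constraint 2 (Z != U) on D(Z)={2,3,4,6,7,8} D(U)={3,4,6}: no change => not a revision
Constraint 3 (Z + U = V) on D(Z)={2,3,4,6,7,8} D(U)={3,4,6} D(V)={2,5}: Z {2,3,4,6,7,8}->{2}; U {3,4,6}->{3}; V {2,5}->{5} => REVISION
Total revisions = 2

Answer: 2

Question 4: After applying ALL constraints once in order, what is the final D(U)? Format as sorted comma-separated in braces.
Constraint 1 (V < U) on D(V)={2,5,6} D(U)={3,4,6}: V {2,5,6}->{2,5}
Constraint 2 (Z != U) on D(Z)={2,3,4,6,7,8} D(U)={3,4,6}: no change
Constraint 3 (Z + U = V) on D(Z)={2,3,4,6,7,8} D(U)={3,4,6} D(V)={2,5}: Z {2,3,4,6,7,8}->{2}; U {3,4,6}->{3}; V {2,5}->{5}
So after all 3 constraints: D(U) = {3}

Answer: {3}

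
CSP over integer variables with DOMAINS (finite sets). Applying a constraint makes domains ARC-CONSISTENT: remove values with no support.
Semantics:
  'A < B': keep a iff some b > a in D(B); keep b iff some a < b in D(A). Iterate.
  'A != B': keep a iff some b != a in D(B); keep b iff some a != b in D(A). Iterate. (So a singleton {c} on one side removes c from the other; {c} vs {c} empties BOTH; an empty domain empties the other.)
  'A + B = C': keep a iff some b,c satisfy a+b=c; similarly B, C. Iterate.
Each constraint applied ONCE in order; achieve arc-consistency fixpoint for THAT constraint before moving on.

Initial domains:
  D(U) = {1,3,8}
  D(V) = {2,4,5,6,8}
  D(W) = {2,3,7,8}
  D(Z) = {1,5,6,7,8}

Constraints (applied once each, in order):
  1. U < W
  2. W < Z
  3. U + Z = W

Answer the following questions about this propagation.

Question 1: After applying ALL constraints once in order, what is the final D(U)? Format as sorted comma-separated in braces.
Answer: {1}

Derivation:
Constraint 1 (U < W) on D(U)={1,3,8} D(W)={2,3,7,8}: U {1,3,8}->{1,3}
Constraint 2 (W < Z) on D(W)={2,3,7,8} D(Z)={1,5,6,7,8}: W {2,3,7,8}->{2,3,7}; Z {1,5,6,7,8}->{5,6,7,8}
Constraint 3 (U + Z = W) on D(U)={1,3} D(Z)={5,6,7,8} D(W)={2,3,7}: U {1,3}->{1}; Z {5,6,7,8}->{6}; W {2,3,7}->{7}
So after all 3 constraints: D(U) = {1}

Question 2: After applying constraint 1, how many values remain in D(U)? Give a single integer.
Answer: 2

Derivation:
Constraint 1 (U < W) on D(U)={1,3,8} D(W)={2,3,7,8}: U {1,3,8}->{1,3}
So after constraint 1: D(U)={1,3}, size = 2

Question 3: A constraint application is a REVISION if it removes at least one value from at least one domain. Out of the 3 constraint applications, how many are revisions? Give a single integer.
Answer: 3

Derivation:
Constraint 1 (U < W) on D(U)={1,3,8} D(W)={2,3,7,8}: U {1,3,8}->{1,3} => REVISION
Constraint 2 (W < Z) on D(W)={2,3,7,8} D(Z)={1,5,6,7,8}: W {2,3,7,8}->{2,3,7}; Z {1,5,6,7,8}->{5,6,7,8} => REVISION
Constraint 3 (U + Z = W) on D(U)={1,3} D(Z)={5,6,7,8} D(W)={2,3,7}: U {1,3}->{1}; Z {5,6,7,8}->{6}; W {2,3,7}->{7} => REVISION
Total revisions = 3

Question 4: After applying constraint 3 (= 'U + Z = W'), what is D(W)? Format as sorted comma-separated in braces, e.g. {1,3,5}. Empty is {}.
Answer: {7}

Derivation:
Constraint 1 (U < W) on D(U)={1,3,8} D(W)={2,3,7,8}: U {1,3,8}->{1,3}
Constraint 2 (W < Z) on D(W)={2,3,7,8} D(Z)={1,5,6,7,8}: W {2,3,7,8}->{2,3,7}; Z {1,5,6,7,8}->{5,6,7,8}
Constraint 3 (U + Z = W) on D(U)={1,3} D(Z)={5,6,7,8} D(W)={2,3,7}: U {1,3}->{1}; Z {5,6,7,8}->{6}; W {2,3,7}->{7}
So after constraint 3: D(W) = {7}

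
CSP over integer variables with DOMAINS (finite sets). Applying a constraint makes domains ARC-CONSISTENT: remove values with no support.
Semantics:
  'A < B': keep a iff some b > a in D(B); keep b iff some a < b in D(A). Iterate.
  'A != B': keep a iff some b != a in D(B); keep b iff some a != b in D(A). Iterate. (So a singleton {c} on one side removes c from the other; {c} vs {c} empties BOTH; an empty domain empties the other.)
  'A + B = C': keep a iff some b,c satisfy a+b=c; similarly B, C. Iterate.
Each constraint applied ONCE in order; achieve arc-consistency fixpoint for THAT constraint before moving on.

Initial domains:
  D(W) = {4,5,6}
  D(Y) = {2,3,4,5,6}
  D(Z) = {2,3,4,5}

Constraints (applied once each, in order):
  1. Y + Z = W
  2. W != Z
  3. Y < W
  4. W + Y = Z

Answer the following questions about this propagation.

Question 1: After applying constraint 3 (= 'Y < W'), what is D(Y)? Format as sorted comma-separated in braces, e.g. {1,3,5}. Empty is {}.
Constraint 1 (Y + Z = W) on D(Y)={2,3,4,5,6} D(Z)={2,3,4,5} D(W)={4,5,6}: Y {2,3,4,5,6}->{2,3,4}; Z {2,3,4,5}->{2,3,4}
Constraint 2 (W != Z) on D(W)={4,5,6} D(Z)={2,3,4}: no change
Constraint 3 (Y < W) on D(Y)={2,3,4} D(W)={4,5,6}: no change
So after constraint 3: D(Y) = {2,3,4}

Answer: {2,3,4}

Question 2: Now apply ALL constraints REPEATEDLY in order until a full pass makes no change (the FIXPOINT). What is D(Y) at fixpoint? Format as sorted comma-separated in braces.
pass 0 (initial): D(Y)={2,3,4,5,6}
pass 1: W {4,5,6}->{}; Y {2,3,4,5,6}->{}; Z {2,3,4,5}->{}
pass 2: no change
Fixpoint after 2 passes: D(Y) = {}

Answer: {}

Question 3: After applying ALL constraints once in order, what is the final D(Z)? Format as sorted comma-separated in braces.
Constraint 1 (Y + Z = W) on D(Y)={2,3,4,5,6} D(Z)={2,3,4,5} D(W)={4,5,6}: Y {2,3,4,5,6}->{2,3,4}; Z {2,3,4,5}->{2,3,4}
Constraint 2 (W != Z) on D(W)={4,5,6} D(Z)={2,3,4}: no change
Constraint 3 (Y < W) on D(Y)={2,3,4} D(W)={4,5,6}: no change
Constraint 4 (W + Y = Z) on D(W)={4,5,6} D(Y)={2,3,4} D(Z)={2,3,4}: W {4,5,6}->{}; Y {2,3,4}->{}; Z {2,3,4}->{}
So after all 4 constraints: D(Z) = {}

Answer: {}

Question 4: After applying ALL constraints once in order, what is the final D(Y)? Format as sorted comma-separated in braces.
Answer: {}

Derivation:
Constraint 1 (Y + Z = W) on D(Y)={2,3,4,5,6} D(Z)={2,3,4,5} D(W)={4,5,6}: Y {2,3,4,5,6}->{2,3,4}; Z {2,3,4,5}->{2,3,4}
Constraint 2 (W != Z) on D(W)={4,5,6} D(Z)={2,3,4}: no change
Constraint 3 (Y < W) on D(Y)={2,3,4} D(W)={4,5,6}: no change
Constraint 4 (W + Y = Z) on D(W)={4,5,6} D(Y)={2,3,4} D(Z)={2,3,4}: W {4,5,6}->{}; Y {2,3,4}->{}; Z {2,3,4}->{}
So after all 4 constraints: D(Y) = {}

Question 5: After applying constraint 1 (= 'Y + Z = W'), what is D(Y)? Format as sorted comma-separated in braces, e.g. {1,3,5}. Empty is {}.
Answer: {2,3,4}

Derivation:
Constraint 1 (Y + Z = W) on D(Y)={2,3,4,5,6} D(Z)={2,3,4,5} D(W)={4,5,6}: Y {2,3,4,5,6}->{2,3,4}; Z {2,3,4,5}->{2,3,4}
So after constraint 1: D(Y) = {2,3,4}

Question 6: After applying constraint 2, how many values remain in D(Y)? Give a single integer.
Answer: 3

Derivation:
Constraint 1 (Y + Z = W) on D(Y)={2,3,4,5,6} D(Z)={2,3,4,5} D(W)={4,5,6}: Y {2,3,4,5,6}->{2,3,4}; Z {2,3,4,5}->{2,3,4}
Constraint 2 (W != Z) on D(W)={4,5,6} D(Z)={2,3,4}: no change
So after constraint 2: D(Y)={2,3,4}, size = 3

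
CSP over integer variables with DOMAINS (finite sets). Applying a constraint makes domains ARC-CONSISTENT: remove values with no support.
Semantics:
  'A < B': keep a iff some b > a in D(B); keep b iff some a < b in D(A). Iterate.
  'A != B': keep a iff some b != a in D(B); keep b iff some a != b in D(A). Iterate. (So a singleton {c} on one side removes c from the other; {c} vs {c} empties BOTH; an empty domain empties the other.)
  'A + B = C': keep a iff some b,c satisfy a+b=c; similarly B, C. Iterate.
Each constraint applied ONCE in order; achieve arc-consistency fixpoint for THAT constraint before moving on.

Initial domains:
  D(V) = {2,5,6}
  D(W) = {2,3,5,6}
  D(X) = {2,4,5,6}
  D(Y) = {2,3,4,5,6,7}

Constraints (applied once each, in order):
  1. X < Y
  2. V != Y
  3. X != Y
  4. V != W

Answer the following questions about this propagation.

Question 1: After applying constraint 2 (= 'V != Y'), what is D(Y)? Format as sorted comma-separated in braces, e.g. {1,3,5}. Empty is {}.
Constraint 1 (X < Y) on D(X)={2,4,5,6} D(Y)={2,3,4,5,6,7}: Y {2,3,4,5,6,7}->{3,4,5,6,7}
Constraint 2 (V != Y) on D(V)={2,5,6} D(Y)={3,4,5,6,7}: no change
So after constraint 2: D(Y) = {3,4,5,6,7}

Answer: {3,4,5,6,7}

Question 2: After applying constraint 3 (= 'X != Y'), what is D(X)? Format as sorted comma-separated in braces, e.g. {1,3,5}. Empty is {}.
Answer: {2,4,5,6}

Derivation:
Constraint 1 (X < Y) on D(X)={2,4,5,6} D(Y)={2,3,4,5,6,7}: Y {2,3,4,5,6,7}->{3,4,5,6,7}
Constraint 2 (V != Y) on D(V)={2,5,6} D(Y)={3,4,5,6,7}: no change
Constraint 3 (X != Y) on D(X)={2,4,5,6} D(Y)={3,4,5,6,7}: no change
So after constraint 3: D(X) = {2,4,5,6}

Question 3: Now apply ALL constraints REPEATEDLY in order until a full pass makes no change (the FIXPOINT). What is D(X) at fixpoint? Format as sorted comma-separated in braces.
Answer: {2,4,5,6}

Derivation:
pass 0 (initial): D(X)={2,4,5,6}
pass 1: Y {2,3,4,5,6,7}->{3,4,5,6,7}
pass 2: no change
Fixpoint after 2 passes: D(X) = {2,4,5,6}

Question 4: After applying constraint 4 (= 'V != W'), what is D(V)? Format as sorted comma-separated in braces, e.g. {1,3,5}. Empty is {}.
Constraint 1 (X < Y) on D(X)={2,4,5,6} D(Y)={2,3,4,5,6,7}: Y {2,3,4,5,6,7}->{3,4,5,6,7}
Constraint 2 (V != Y) on D(V)={2,5,6} D(Y)={3,4,5,6,7}: no change
Constraint 3 (X != Y) on D(X)={2,4,5,6} D(Y)={3,4,5,6,7}: no change
Constraint 4 (V != W) on D(V)={2,5,6} D(W)={2,3,5,6}: no change
So after constraint 4: D(V) = {2,5,6}

Answer: {2,5,6}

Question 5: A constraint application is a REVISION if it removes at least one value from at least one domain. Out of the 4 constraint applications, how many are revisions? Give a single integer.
Answer: 1

Derivation:
Constraint 1 (X < Y) on D(X)={2,4,5,6} D(Y)={2,3,4,5,6,7}: Y {2,3,4,5,6,7}->{3,4,5,6,7} => REVISION
Constraint 2 (V != Y) on D(V)={2,5,6} D(Y)={3,4,5,6,7}: no change => not a revision
Constraint 3 (X != Y) on D(X)={2,4,5,6} D(Y)={3,4,5,6,7}: no change => not a revision
Constraint 4 (V != W) on D(V)={2,5,6} D(W)={2,3,5,6}: no change => not a revision
Total revisions = 1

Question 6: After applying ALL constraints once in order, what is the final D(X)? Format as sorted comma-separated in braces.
Constraint 1 (X < Y) on D(X)={2,4,5,6} D(Y)={2,3,4,5,6,7}: Y {2,3,4,5,6,7}->{3,4,5,6,7}
Constraint 2 (V != Y) on D(V)={2,5,6} D(Y)={3,4,5,6,7}: no change
Constraint 3 (X != Y) on D(X)={2,4,5,6} D(Y)={3,4,5,6,7}: no change
Constraint 4 (V != W) on D(V)={2,5,6} D(W)={2,3,5,6}: no change
So after all 4 constraints: D(X) = {2,4,5,6}

Answer: {2,4,5,6}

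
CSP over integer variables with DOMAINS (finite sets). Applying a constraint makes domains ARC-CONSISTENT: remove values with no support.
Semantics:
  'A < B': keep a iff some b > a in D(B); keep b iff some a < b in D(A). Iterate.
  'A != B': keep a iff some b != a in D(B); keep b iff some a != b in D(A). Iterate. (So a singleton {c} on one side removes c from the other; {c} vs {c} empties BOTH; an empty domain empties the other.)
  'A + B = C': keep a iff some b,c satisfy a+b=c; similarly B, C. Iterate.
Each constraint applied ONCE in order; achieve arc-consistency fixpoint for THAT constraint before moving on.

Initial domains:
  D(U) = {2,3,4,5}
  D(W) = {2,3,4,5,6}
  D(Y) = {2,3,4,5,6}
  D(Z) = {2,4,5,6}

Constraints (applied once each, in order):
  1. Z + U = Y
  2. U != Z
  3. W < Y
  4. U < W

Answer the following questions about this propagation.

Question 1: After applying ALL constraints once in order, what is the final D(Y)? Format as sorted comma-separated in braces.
Constraint 1 (Z + U = Y) on D(Z)={2,4,5,6} D(U)={2,3,4,5} D(Y)={2,3,4,5,6}: Z {2,4,5,6}->{2,4}; U {2,3,4,5}->{2,3,4}; Y {2,3,4,5,6}->{4,5,6}
Constraint 2 (U != Z) on D(U)={2,3,4} D(Z)={2,4}: no change
Constraint 3 (W < Y) on D(W)={2,3,4,5,6} D(Y)={4,5,6}: W {2,3,4,5,6}->{2,3,4,5}
Constraint 4 (U < W) on D(U)={2,3,4} D(W)={2,3,4,5}: W {2,3,4,5}->{3,4,5}
So after all 4 constraints: D(Y) = {4,5,6}

Answer: {4,5,6}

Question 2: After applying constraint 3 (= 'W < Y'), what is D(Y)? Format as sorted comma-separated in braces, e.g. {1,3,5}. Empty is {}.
Constraint 1 (Z + U = Y) on D(Z)={2,4,5,6} D(U)={2,3,4,5} D(Y)={2,3,4,5,6}: Z {2,4,5,6}->{2,4}; U {2,3,4,5}->{2,3,4}; Y {2,3,4,5,6}->{4,5,6}
Constraint 2 (U != Z) on D(U)={2,3,4} D(Z)={2,4}: no change
Constraint 3 (W < Y) on D(W)={2,3,4,5,6} D(Y)={4,5,6}: W {2,3,4,5,6}->{2,3,4,5}
So after constraint 3: D(Y) = {4,5,6}

Answer: {4,5,6}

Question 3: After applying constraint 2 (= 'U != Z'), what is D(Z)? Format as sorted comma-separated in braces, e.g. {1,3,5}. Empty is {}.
Answer: {2,4}

Derivation:
Constraint 1 (Z + U = Y) on D(Z)={2,4,5,6} D(U)={2,3,4,5} D(Y)={2,3,4,5,6}: Z {2,4,5,6}->{2,4}; U {2,3,4,5}->{2,3,4}; Y {2,3,4,5,6}->{4,5,6}
Constraint 2 (U != Z) on D(U)={2,3,4} D(Z)={2,4}: no change
So after constraint 2: D(Z) = {2,4}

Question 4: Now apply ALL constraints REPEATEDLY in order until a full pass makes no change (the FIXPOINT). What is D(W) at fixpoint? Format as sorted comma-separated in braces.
Answer: {3,4,5}

Derivation:
pass 0 (initial): D(W)={2,3,4,5,6}
pass 1: U {2,3,4,5}->{2,3,4}; W {2,3,4,5,6}->{3,4,5}; Y {2,3,4,5,6}->{4,5,6}; Z {2,4,5,6}->{2,4}
pass 2: no change
Fixpoint after 2 passes: D(W) = {3,4,5}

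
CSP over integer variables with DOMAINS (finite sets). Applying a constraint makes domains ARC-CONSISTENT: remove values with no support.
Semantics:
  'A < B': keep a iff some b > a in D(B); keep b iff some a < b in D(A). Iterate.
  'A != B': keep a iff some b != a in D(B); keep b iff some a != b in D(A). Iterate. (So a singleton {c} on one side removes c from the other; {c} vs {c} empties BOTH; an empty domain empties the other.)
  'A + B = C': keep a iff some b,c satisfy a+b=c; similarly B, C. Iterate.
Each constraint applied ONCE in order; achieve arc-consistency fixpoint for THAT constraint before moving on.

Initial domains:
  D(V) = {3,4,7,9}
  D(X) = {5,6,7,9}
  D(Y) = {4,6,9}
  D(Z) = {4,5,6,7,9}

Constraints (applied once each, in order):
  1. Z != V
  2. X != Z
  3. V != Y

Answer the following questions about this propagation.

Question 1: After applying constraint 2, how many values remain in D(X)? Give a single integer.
Answer: 4

Derivation:
Constraint 1 (Z != V) on D(Z)={4,5,6,7,9} D(V)={3,4,7,9}: no change
Constraint 2 (X != Z) on D(X)={5,6,7,9} D(Z)={4,5,6,7,9}: no change
So after constraint 2: D(X)={5,6,7,9}, size = 4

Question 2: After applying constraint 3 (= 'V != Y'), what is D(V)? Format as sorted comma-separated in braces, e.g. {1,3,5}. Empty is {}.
Answer: {3,4,7,9}

Derivation:
Constraint 1 (Z != V) on D(Z)={4,5,6,7,9} D(V)={3,4,7,9}: no change
Constraint 2 (X != Z) on D(X)={5,6,7,9} D(Z)={4,5,6,7,9}: no change
Constraint 3 (V != Y) on D(V)={3,4,7,9} D(Y)={4,6,9}: no change
So after constraint 3: D(V) = {3,4,7,9}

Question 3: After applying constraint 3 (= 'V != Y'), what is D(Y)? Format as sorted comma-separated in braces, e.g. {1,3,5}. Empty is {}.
Constraint 1 (Z != V) on D(Z)={4,5,6,7,9} D(V)={3,4,7,9}: no change
Constraint 2 (X != Z) on D(X)={5,6,7,9} D(Z)={4,5,6,7,9}: no change
Constraint 3 (V != Y) on D(V)={3,4,7,9} D(Y)={4,6,9}: no change
So after constraint 3: D(Y) = {4,6,9}

Answer: {4,6,9}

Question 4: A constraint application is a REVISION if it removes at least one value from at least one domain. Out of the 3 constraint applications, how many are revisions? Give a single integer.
Constraint 1 (Z != V) on D(Z)={4,5,6,7,9} D(V)={3,4,7,9}: no change => not a revision
Constraint 2 (X != Z) on D(X)={5,6,7,9} D(Z)={4,5,6,7,9}: no change => not a revision
Constraint 3 (V != Y) on D(V)={3,4,7,9} D(Y)={4,6,9}: no change => not a revision
Total revisions = 0

Answer: 0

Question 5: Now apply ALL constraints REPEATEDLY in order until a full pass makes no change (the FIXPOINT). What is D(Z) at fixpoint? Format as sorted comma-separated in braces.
pass 0 (initial): D(Z)={4,5,6,7,9}
pass 1: no change
Fixpoint after 1 passes: D(Z) = {4,5,6,7,9}

Answer: {4,5,6,7,9}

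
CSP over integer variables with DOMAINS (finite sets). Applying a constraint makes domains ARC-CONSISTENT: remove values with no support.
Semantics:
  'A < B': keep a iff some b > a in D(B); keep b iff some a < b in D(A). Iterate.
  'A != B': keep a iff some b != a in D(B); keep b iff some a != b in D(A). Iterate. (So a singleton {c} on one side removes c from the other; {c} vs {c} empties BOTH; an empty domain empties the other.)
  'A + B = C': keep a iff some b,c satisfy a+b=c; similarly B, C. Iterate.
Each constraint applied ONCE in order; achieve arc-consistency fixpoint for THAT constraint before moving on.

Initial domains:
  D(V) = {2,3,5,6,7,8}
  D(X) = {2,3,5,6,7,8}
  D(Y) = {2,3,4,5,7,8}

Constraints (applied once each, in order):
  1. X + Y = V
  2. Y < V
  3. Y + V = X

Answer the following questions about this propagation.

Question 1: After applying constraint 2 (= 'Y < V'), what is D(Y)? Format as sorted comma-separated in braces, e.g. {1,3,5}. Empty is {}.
Constraint 1 (X + Y = V) on D(X)={2,3,5,6,7,8} D(Y)={2,3,4,5,7,8} D(V)={2,3,5,6,7,8}: X {2,3,5,6,7,8}->{2,3,5,6}; Y {2,3,4,5,7,8}->{2,3,4,5}; V {2,3,5,6,7,8}->{5,6,7,8}
Constraint 2 (Y < V) on D(Y)={2,3,4,5} D(V)={5,6,7,8}: no change
So after constraint 2: D(Y) = {2,3,4,5}

Answer: {2,3,4,5}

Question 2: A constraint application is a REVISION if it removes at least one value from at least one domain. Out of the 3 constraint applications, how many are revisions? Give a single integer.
Constraint 1 (X + Y = V) on D(X)={2,3,5,6,7,8} D(Y)={2,3,4,5,7,8} D(V)={2,3,5,6,7,8}: X {2,3,5,6,7,8}->{2,3,5,6}; Y {2,3,4,5,7,8}->{2,3,4,5}; V {2,3,5,6,7,8}->{5,6,7,8} => REVISION
Constraint 2 (Y < V) on D(Y)={2,3,4,5} D(V)={5,6,7,8}: no change => not a revision
Constraint 3 (Y + V = X) on D(Y)={2,3,4,5} D(V)={5,6,7,8} D(X)={2,3,5,6}: Y {2,3,4,5}->{}; V {5,6,7,8}->{}; X {2,3,5,6}->{} => REVISION
Total revisions = 2

Answer: 2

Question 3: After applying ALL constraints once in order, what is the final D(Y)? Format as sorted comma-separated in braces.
Answer: {}

Derivation:
Constraint 1 (X + Y = V) on D(X)={2,3,5,6,7,8} D(Y)={2,3,4,5,7,8} D(V)={2,3,5,6,7,8}: X {2,3,5,6,7,8}->{2,3,5,6}; Y {2,3,4,5,7,8}->{2,3,4,5}; V {2,3,5,6,7,8}->{5,6,7,8}
Constraint 2 (Y < V) on D(Y)={2,3,4,5} D(V)={5,6,7,8}: no change
Constraint 3 (Y + V = X) on D(Y)={2,3,4,5} D(V)={5,6,7,8} D(X)={2,3,5,6}: Y {2,3,4,5}->{}; V {5,6,7,8}->{}; X {2,3,5,6}->{}
So after all 3 constraints: D(Y) = {}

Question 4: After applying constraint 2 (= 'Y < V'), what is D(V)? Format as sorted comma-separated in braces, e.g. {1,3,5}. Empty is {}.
Constraint 1 (X + Y = V) on D(X)={2,3,5,6,7,8} D(Y)={2,3,4,5,7,8} D(V)={2,3,5,6,7,8}: X {2,3,5,6,7,8}->{2,3,5,6}; Y {2,3,4,5,7,8}->{2,3,4,5}; V {2,3,5,6,7,8}->{5,6,7,8}
Constraint 2 (Y < V) on D(Y)={2,3,4,5} D(V)={5,6,7,8}: no change
So after constraint 2: D(V) = {5,6,7,8}

Answer: {5,6,7,8}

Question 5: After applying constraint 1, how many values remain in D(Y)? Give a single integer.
Constraint 1 (X + Y = V) on D(X)={2,3,5,6,7,8} D(Y)={2,3,4,5,7,8} D(V)={2,3,5,6,7,8}: X {2,3,5,6,7,8}->{2,3,5,6}; Y {2,3,4,5,7,8}->{2,3,4,5}; V {2,3,5,6,7,8}->{5,6,7,8}
So after constraint 1: D(Y)={2,3,4,5}, size = 4

Answer: 4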